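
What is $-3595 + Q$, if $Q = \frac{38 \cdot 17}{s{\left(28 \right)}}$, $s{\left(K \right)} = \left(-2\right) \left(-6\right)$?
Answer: $- \frac{21247}{6} \approx -3541.2$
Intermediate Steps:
$s{\left(K \right)} = 12$
$Q = \frac{323}{6}$ ($Q = \frac{38 \cdot 17}{12} = 646 \cdot \frac{1}{12} = \frac{323}{6} \approx 53.833$)
$-3595 + Q = -3595 + \frac{323}{6} = - \frac{21247}{6}$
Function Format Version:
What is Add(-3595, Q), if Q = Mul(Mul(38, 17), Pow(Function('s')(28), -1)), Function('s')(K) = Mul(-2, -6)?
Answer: Rational(-21247, 6) ≈ -3541.2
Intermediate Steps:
Function('s')(K) = 12
Q = Rational(323, 6) (Q = Mul(Mul(38, 17), Pow(12, -1)) = Mul(646, Rational(1, 12)) = Rational(323, 6) ≈ 53.833)
Add(-3595, Q) = Add(-3595, Rational(323, 6)) = Rational(-21247, 6)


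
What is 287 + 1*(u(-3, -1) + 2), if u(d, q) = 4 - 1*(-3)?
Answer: 296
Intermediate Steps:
u(d, q) = 7 (u(d, q) = 4 + 3 = 7)
287 + 1*(u(-3, -1) + 2) = 287 + 1*(7 + 2) = 287 + 1*9 = 287 + 9 = 296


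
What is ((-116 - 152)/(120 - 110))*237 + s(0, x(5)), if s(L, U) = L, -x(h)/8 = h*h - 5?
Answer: -31758/5 ≈ -6351.6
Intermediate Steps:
x(h) = 40 - 8*h² (x(h) = -8*(h*h - 5) = -8*(h² - 5) = -8*(-5 + h²) = 40 - 8*h²)
((-116 - 152)/(120 - 110))*237 + s(0, x(5)) = ((-116 - 152)/(120 - 110))*237 + 0 = -268/10*237 + 0 = -268*⅒*237 + 0 = -134/5*237 + 0 = -31758/5 + 0 = -31758/5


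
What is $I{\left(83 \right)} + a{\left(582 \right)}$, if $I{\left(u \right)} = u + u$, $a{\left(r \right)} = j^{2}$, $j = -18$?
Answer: $490$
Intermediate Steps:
$a{\left(r \right)} = 324$ ($a{\left(r \right)} = \left(-18\right)^{2} = 324$)
$I{\left(u \right)} = 2 u$
$I{\left(83 \right)} + a{\left(582 \right)} = 2 \cdot 83 + 324 = 166 + 324 = 490$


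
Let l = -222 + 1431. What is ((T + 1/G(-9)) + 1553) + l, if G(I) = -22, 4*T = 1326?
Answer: 34028/11 ≈ 3093.5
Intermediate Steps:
T = 663/2 (T = (1/4)*1326 = 663/2 ≈ 331.50)
l = 1209
((T + 1/G(-9)) + 1553) + l = ((663/2 + 1/(-22)) + 1553) + 1209 = ((663/2 - 1/22) + 1553) + 1209 = (3646/11 + 1553) + 1209 = 20729/11 + 1209 = 34028/11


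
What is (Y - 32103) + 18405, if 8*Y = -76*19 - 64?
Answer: -27773/2 ≈ -13887.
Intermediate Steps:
Y = -377/2 (Y = (-76*19 - 64)/8 = (-1444 - 64)/8 = (⅛)*(-1508) = -377/2 ≈ -188.50)
(Y - 32103) + 18405 = (-377/2 - 32103) + 18405 = -64583/2 + 18405 = -27773/2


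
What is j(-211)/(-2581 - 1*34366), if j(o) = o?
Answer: 211/36947 ≈ 0.0057109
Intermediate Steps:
j(-211)/(-2581 - 1*34366) = -211/(-2581 - 1*34366) = -211/(-2581 - 34366) = -211/(-36947) = -211*(-1/36947) = 211/36947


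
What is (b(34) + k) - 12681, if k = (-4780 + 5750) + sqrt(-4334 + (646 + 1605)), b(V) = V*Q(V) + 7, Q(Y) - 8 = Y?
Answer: -10276 + I*sqrt(2083) ≈ -10276.0 + 45.64*I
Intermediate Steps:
Q(Y) = 8 + Y
b(V) = 7 + V*(8 + V) (b(V) = V*(8 + V) + 7 = 7 + V*(8 + V))
k = 970 + I*sqrt(2083) (k = 970 + sqrt(-4334 + 2251) = 970 + sqrt(-2083) = 970 + I*sqrt(2083) ≈ 970.0 + 45.64*I)
(b(34) + k) - 12681 = ((7 + 34*(8 + 34)) + (970 + I*sqrt(2083))) - 12681 = ((7 + 34*42) + (970 + I*sqrt(2083))) - 12681 = ((7 + 1428) + (970 + I*sqrt(2083))) - 12681 = (1435 + (970 + I*sqrt(2083))) - 12681 = (2405 + I*sqrt(2083)) - 12681 = -10276 + I*sqrt(2083)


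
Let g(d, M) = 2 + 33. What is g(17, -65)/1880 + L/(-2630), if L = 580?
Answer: -19967/98888 ≈ -0.20192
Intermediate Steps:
g(d, M) = 35
g(17, -65)/1880 + L/(-2630) = 35/1880 + 580/(-2630) = 35*(1/1880) + 580*(-1/2630) = 7/376 - 58/263 = -19967/98888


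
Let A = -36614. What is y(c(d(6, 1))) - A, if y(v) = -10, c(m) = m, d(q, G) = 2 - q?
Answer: 36604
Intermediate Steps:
y(c(d(6, 1))) - A = -10 - 1*(-36614) = -10 + 36614 = 36604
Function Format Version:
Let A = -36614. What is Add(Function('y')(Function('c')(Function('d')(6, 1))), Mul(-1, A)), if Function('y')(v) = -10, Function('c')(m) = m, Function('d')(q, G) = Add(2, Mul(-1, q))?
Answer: 36604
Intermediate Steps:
Add(Function('y')(Function('c')(Function('d')(6, 1))), Mul(-1, A)) = Add(-10, Mul(-1, -36614)) = Add(-10, 36614) = 36604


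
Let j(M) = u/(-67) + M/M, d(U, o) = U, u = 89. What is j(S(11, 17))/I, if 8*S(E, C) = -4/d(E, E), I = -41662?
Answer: 11/1395677 ≈ 7.8815e-6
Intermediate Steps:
S(E, C) = -1/(2*E) (S(E, C) = (-4/E)/8 = -1/(2*E))
j(M) = -22/67 (j(M) = 89/(-67) + M/M = 89*(-1/67) + 1 = -89/67 + 1 = -22/67)
j(S(11, 17))/I = -22/67/(-41662) = -22/67*(-1/41662) = 11/1395677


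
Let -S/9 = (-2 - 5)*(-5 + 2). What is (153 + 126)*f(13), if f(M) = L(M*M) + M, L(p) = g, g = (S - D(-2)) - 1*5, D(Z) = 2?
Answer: -51057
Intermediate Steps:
S = -189 (S = -9*(-2 - 5)*(-5 + 2) = -(-63)*(-3) = -9*21 = -189)
g = -196 (g = (-189 - 1*2) - 1*5 = (-189 - 2) - 5 = -191 - 5 = -196)
L(p) = -196
f(M) = -196 + M
(153 + 126)*f(13) = (153 + 126)*(-196 + 13) = 279*(-183) = -51057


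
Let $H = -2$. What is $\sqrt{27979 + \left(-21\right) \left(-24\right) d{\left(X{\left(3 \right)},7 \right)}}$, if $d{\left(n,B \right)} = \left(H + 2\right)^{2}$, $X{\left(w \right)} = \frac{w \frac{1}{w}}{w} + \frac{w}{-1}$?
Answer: $7 \sqrt{571} \approx 167.27$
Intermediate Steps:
$X{\left(w \right)} = \frac{1}{w} - w$ ($X{\left(w \right)} = 1 \frac{1}{w} + w \left(-1\right) = \frac{1}{w} - w$)
$d{\left(n,B \right)} = 0$ ($d{\left(n,B \right)} = \left(-2 + 2\right)^{2} = 0^{2} = 0$)
$\sqrt{27979 + \left(-21\right) \left(-24\right) d{\left(X{\left(3 \right)},7 \right)}} = \sqrt{27979 + \left(-21\right) \left(-24\right) 0} = \sqrt{27979 + 504 \cdot 0} = \sqrt{27979 + 0} = \sqrt{27979} = 7 \sqrt{571}$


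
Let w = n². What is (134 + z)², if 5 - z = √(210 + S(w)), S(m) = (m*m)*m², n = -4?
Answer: (139 - √65746)² ≈ 13785.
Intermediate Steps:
w = 16 (w = (-4)² = 16)
S(m) = m⁴ (S(m) = m²*m² = m⁴)
z = 5 - √65746 (z = 5 - √(210 + 16⁴) = 5 - √(210 + 65536) = 5 - √65746 ≈ -251.41)
(134 + z)² = (134 + (5 - √65746))² = (139 - √65746)²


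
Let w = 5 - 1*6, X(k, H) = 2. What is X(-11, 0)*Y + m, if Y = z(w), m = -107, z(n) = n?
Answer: -109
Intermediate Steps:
w = -1 (w = 5 - 6 = -1)
Y = -1
X(-11, 0)*Y + m = 2*(-1) - 107 = -2 - 107 = -109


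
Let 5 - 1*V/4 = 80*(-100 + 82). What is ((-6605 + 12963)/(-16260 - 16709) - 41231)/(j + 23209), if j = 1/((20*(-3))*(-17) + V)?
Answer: -9243588139600/5203207175769 ≈ -1.7765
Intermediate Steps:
V = 5780 (V = 20 - 320*(-100 + 82) = 20 - 320*(-18) = 20 - 4*(-1440) = 20 + 5760 = 5780)
j = 1/6800 (j = 1/((20*(-3))*(-17) + 5780) = 1/(-60*(-17) + 5780) = 1/(1020 + 5780) = 1/6800 ≈ 0.00014706)
((-6605 + 12963)/(-16260 - 16709) - 41231)/(j + 23209) = ((-6605 + 12963)/(-16260 - 16709) - 41231)/(1/6800 + 23209) = (6358/(-32969) - 41231)/(157821201/6800) = (6358*(-1/32969) - 41231)*(6800/157821201) = (-6358/32969 - 41231)*(6800/157821201) = -1359351197/32969*6800/157821201 = -9243588139600/5203207175769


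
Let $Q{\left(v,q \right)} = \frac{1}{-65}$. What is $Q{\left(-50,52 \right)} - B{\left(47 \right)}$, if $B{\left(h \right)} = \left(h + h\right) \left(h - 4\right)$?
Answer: $- \frac{262731}{65} \approx -4042.0$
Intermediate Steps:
$Q{\left(v,q \right)} = - \frac{1}{65}$
$B{\left(h \right)} = 2 h \left(-4 + h\right)$
$Q{\left(-50,52 \right)} - B{\left(47 \right)} = - \frac{1}{65} - 2 \cdot 47 \left(-4 + 47\right) = - \frac{1}{65} - 2 \cdot 47 \cdot 43 = - \frac{1}{65} - 4042 = - \frac{262731}{65}$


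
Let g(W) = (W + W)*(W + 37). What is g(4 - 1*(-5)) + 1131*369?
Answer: 418167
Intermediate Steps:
g(W) = 2*W*(37 + W) (g(W) = (2*W)*(37 + W) = 2*W*(37 + W))
g(4 - 1*(-5)) + 1131*369 = 2*(4 - 1*(-5))*(37 + (4 - 1*(-5))) + 1131*369 = 2*(4 + 5)*(37 + (4 + 5)) + 417339 = 2*9*(37 + 9) + 417339 = 2*9*46 + 417339 = 828 + 417339 = 418167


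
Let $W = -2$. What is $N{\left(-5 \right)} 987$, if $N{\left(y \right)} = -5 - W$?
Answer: $-2961$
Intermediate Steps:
$N{\left(y \right)} = -3$ ($N{\left(y \right)} = -5 - -2 = -5 + 2 = -3$)
$N{\left(-5 \right)} 987 = \left(-3\right) 987 = -2961$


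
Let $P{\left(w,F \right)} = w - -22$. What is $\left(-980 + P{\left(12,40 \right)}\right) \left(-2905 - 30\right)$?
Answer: $2776510$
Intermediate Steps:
$P{\left(w,F \right)} = 22 + w$ ($P{\left(w,F \right)} = w + 22 = 22 + w$)
$\left(-980 + P{\left(12,40 \right)}\right) \left(-2905 - 30\right) = \left(-980 + \left(22 + 12\right)\right) \left(-2905 - 30\right) = \left(-980 + 34\right) \left(-2935\right) = \left(-946\right) \left(-2935\right) = 2776510$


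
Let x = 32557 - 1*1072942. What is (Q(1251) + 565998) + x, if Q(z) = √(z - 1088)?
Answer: -474387 + √163 ≈ -4.7437e+5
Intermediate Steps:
Q(z) = √(-1088 + z)
x = -1040385 (x = 32557 - 1072942 = -1040385)
(Q(1251) + 565998) + x = (√(-1088 + 1251) + 565998) - 1040385 = (√163 + 565998) - 1040385 = (565998 + √163) - 1040385 = -474387 + √163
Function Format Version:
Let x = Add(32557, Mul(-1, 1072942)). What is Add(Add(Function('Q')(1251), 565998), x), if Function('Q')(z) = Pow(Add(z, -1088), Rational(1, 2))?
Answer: Add(-474387, Pow(163, Rational(1, 2))) ≈ -4.7437e+5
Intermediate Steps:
Function('Q')(z) = Pow(Add(-1088, z), Rational(1, 2))
x = -1040385 (x = Add(32557, -1072942) = -1040385)
Add(Add(Function('Q')(1251), 565998), x) = Add(Add(Pow(Add(-1088, 1251), Rational(1, 2)), 565998), -1040385) = Add(Add(Pow(163, Rational(1, 2)), 565998), -1040385) = Add(Add(565998, Pow(163, Rational(1, 2))), -1040385) = Add(-474387, Pow(163, Rational(1, 2)))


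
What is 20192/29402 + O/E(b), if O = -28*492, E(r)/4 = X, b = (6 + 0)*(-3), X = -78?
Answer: 8569622/191113 ≈ 44.841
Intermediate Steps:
b = -18 (b = 6*(-3) = -18)
E(r) = -312 (E(r) = 4*(-78) = -312)
O = -13776
20192/29402 + O/E(b) = 20192/29402 - 13776/(-312) = 20192*(1/29402) - 13776*(-1/312) = 10096/14701 + 574/13 = 8569622/191113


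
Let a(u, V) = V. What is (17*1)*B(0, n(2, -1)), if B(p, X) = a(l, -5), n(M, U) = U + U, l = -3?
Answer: -85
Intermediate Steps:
n(M, U) = 2*U
B(p, X) = -5
(17*1)*B(0, n(2, -1)) = (17*1)*(-5) = 17*(-5) = -85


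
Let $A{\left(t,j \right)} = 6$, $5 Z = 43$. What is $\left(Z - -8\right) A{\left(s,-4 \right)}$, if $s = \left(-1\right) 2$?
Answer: $\frac{498}{5} \approx 99.6$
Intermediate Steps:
$Z = \frac{43}{5}$ ($Z = \frac{1}{5} \cdot 43 = \frac{43}{5} \approx 8.6$)
$s = -2$
$\left(Z - -8\right) A{\left(s,-4 \right)} = \left(\frac{43}{5} - -8\right) 6 = \left(\frac{43}{5} + 8\right) 6 = \frac{83}{5} \cdot 6 = \frac{498}{5}$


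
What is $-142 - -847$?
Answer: $705$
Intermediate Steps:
$-142 - -847 = -142 + 847 = 705$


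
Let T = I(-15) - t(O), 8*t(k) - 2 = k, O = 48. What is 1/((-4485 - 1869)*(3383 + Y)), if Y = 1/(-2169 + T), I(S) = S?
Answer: -8761/188322768486 ≈ -4.6521e-8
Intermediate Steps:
t(k) = 1/4 + k/8
T = -85/4 (T = -15 - (1/4 + (1/8)*48) = -15 - (1/4 + 6) = -15 - 1*25/4 = -15 - 25/4 = -85/4 ≈ -21.250)
Y = -4/8761 (Y = 1/(-2169 - 85/4) = 1/(-8761/4) = -4/8761 ≈ -0.00045657)
1/((-4485 - 1869)*(3383 + Y)) = 1/((-4485 - 1869)*(3383 - 4/8761)) = 1/(-6354*29638459/8761) = 1/(-188322768486/8761) = -8761/188322768486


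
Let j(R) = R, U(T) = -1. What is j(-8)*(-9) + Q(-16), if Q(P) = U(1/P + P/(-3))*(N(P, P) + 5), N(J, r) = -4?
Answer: 71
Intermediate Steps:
Q(P) = -1 (Q(P) = -(-4 + 5) = -1*1 = -1)
j(-8)*(-9) + Q(-16) = -8*(-9) - 1 = 72 - 1 = 71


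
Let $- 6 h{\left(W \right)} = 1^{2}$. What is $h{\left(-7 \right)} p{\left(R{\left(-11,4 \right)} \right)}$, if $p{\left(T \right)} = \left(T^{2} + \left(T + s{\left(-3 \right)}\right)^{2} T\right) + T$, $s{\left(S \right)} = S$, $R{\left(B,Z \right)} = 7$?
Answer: $-28$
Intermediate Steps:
$h{\left(W \right)} = - \frac{1}{6}$ ($h{\left(W \right)} = - \frac{1^{2}}{6} = \left(- \frac{1}{6}\right) 1 = - \frac{1}{6}$)
$p{\left(T \right)} = T + T^{2} + T \left(-3 + T\right)^{2}$ ($p{\left(T \right)} = \left(T^{2} + \left(T - 3\right)^{2} T\right) + T = \left(T^{2} + \left(-3 + T\right)^{2} T\right) + T = \left(T^{2} + T \left(-3 + T\right)^{2}\right) + T = T + T^{2} + T \left(-3 + T\right)^{2}$)
$h{\left(-7 \right)} p{\left(R{\left(-11,4 \right)} \right)} = - \frac{7 \left(1 + 7 + \left(-3 + 7\right)^{2}\right)}{6} = - \frac{7 \left(1 + 7 + 4^{2}\right)}{6} = - \frac{7 \left(1 + 7 + 16\right)}{6} = - \frac{7 \cdot 24}{6} = \left(- \frac{1}{6}\right) 168 = -28$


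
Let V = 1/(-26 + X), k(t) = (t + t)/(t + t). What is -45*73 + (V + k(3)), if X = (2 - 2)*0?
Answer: -85385/26 ≈ -3284.0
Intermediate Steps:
k(t) = 1 (k(t) = (2*t)/((2*t)) = (2*t)*(1/(2*t)) = 1)
X = 0 (X = 0*0 = 0)
V = -1/26 (V = 1/(-26 + 0) = 1/(-26) = -1/26 ≈ -0.038462)
-45*73 + (V + k(3)) = -45*73 + (-1/26 + 1) = -3285 + 25/26 = -85385/26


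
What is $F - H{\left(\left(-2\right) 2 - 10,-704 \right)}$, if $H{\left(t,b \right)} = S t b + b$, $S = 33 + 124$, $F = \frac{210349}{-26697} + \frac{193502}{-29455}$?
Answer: $- \frac{1216265146235569}{786360135} \approx -1.5467 \cdot 10^{6}$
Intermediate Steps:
$F = - \frac{11361752689}{786360135}$ ($F = 210349 \left(- \frac{1}{26697}\right) + 193502 \left(- \frac{1}{29455}\right) = - \frac{210349}{26697} - \frac{193502}{29455} = - \frac{11361752689}{786360135} \approx -14.449$)
$S = 157$
$H{\left(t,b \right)} = b + 157 b t$ ($H{\left(t,b \right)} = 157 t b + b = 157 b t + b = b + 157 b t$)
$F - H{\left(\left(-2\right) 2 - 10,-704 \right)} = - \frac{11361752689}{786360135} - - 704 \left(1 + 157 \left(\left(-2\right) 2 - 10\right)\right) = - \frac{11361752689}{786360135} - - 704 \left(1 + 157 \left(-4 - 10\right)\right) = - \frac{11361752689}{786360135} - - 704 \left(1 + 157 \left(-14\right)\right) = - \frac{11361752689}{786360135} - - 704 \left(1 - 2198\right) = - \frac{11361752689}{786360135} - \left(-704\right) \left(-2197\right) = - \frac{11361752689}{786360135} - 1546688 = - \frac{1216265146235569}{786360135}$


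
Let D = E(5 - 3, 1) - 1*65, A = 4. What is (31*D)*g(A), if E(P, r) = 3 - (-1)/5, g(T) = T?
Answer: -38316/5 ≈ -7663.2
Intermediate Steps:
E(P, r) = 16/5 (E(P, r) = 3 - (-1)/5 = 3 - 1*(-1/5) = 3 + 1/5 = 16/5)
D = -309/5 (D = 16/5 - 1*65 = 16/5 - 65 = -309/5 ≈ -61.800)
(31*D)*g(A) = (31*(-309/5))*4 = -9579/5*4 = -38316/5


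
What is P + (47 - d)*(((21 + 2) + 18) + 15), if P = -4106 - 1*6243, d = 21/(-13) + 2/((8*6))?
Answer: -297526/39 ≈ -7628.9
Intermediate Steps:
d = -491/312 (d = 21*(-1/13) + 2/48 = -21/13 + 2*(1/48) = -21/13 + 1/24 = -491/312 ≈ -1.5737)
P = -10349 (P = -4106 - 6243 = -10349)
P + (47 - d)*(((21 + 2) + 18) + 15) = -10349 + (47 - 1*(-491/312))*(((21 + 2) + 18) + 15) = -10349 + (47 + 491/312)*((23 + 18) + 15) = -10349 + 15155*(41 + 15)/312 = -10349 + (15155/312)*56 = -10349 + 106085/39 = -297526/39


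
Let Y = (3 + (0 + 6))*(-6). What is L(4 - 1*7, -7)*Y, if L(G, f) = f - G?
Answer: 216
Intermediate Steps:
Y = -54 (Y = (3 + 6)*(-6) = 9*(-6) = -54)
L(4 - 1*7, -7)*Y = (-7 - (4 - 1*7))*(-54) = (-7 - (4 - 7))*(-54) = (-7 - 1*(-3))*(-54) = (-7 + 3)*(-54) = -4*(-54) = 216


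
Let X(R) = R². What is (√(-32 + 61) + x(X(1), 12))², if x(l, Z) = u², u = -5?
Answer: (25 + √29)² ≈ 923.26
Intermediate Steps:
x(l, Z) = 25 (x(l, Z) = (-5)² = 25)
(√(-32 + 61) + x(X(1), 12))² = (√(-32 + 61) + 25)² = (√29 + 25)² = (25 + √29)²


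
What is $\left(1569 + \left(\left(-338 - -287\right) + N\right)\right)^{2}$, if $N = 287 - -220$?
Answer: $4100625$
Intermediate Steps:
$N = 507$ ($N = 287 + 220 = 507$)
$\left(1569 + \left(\left(-338 - -287\right) + N\right)\right)^{2} = \left(1569 + \left(\left(-338 - -287\right) + 507\right)\right)^{2} = \left(1569 + \left(\left(-338 + 287\right) + 507\right)\right)^{2} = \left(1569 + \left(-51 + 507\right)\right)^{2} = \left(1569 + 456\right)^{2} = 2025^{2} = 4100625$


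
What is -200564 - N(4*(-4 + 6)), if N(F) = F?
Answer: -200572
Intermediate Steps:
-200564 - N(4*(-4 + 6)) = -200564 - 4*(-4 + 6) = -200564 - 4*2 = -200564 - 1*8 = -200564 - 8 = -200572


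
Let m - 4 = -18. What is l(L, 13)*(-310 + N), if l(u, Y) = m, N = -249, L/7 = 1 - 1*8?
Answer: 7826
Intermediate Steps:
L = -49 (L = 7*(1 - 1*8) = 7*(1 - 8) = 7*(-7) = -49)
m = -14 (m = 4 - 18 = -14)
l(u, Y) = -14
l(L, 13)*(-310 + N) = -14*(-310 - 249) = -14*(-559) = 7826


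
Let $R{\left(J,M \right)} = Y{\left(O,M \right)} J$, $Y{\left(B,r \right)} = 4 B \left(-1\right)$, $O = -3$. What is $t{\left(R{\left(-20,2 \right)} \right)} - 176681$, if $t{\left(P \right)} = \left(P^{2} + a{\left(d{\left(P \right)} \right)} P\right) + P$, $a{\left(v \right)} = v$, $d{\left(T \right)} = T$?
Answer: $-61721$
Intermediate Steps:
$Y{\left(B,r \right)} = - 4 B$
$R{\left(J,M \right)} = 12 J$ ($R{\left(J,M \right)} = \left(-4\right) \left(-3\right) J = 12 J$)
$t{\left(P \right)} = P + 2 P^{2}$ ($t{\left(P \right)} = \left(P^{2} + P P\right) + P = \left(P^{2} + P^{2}\right) + P = 2 P^{2} + P = P + 2 P^{2}$)
$t{\left(R{\left(-20,2 \right)} \right)} - 176681 = 12 \left(-20\right) \left(1 + 2 \cdot 12 \left(-20\right)\right) - 176681 = - 240 \left(1 + 2 \left(-240\right)\right) - 176681 = - 240 \left(1 - 480\right) - 176681 = \left(-240\right) \left(-479\right) - 176681 = 114960 - 176681 = -61721$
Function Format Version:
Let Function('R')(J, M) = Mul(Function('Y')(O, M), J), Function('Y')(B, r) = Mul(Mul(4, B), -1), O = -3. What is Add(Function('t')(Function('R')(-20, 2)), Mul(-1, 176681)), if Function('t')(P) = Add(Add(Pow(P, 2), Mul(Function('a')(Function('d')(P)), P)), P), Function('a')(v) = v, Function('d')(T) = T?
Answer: -61721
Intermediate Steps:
Function('Y')(B, r) = Mul(-4, B)
Function('R')(J, M) = Mul(12, J) (Function('R')(J, M) = Mul(Mul(-4, -3), J) = Mul(12, J))
Function('t')(P) = Add(P, Mul(2, Pow(P, 2))) (Function('t')(P) = Add(Add(Pow(P, 2), Mul(P, P)), P) = Add(Add(Pow(P, 2), Pow(P, 2)), P) = Add(Mul(2, Pow(P, 2)), P) = Add(P, Mul(2, Pow(P, 2))))
Add(Function('t')(Function('R')(-20, 2)), Mul(-1, 176681)) = Add(Mul(Mul(12, -20), Add(1, Mul(2, Mul(12, -20)))), Mul(-1, 176681)) = Add(Mul(-240, Add(1, Mul(2, -240))), -176681) = Add(Mul(-240, Add(1, -480)), -176681) = Add(Mul(-240, -479), -176681) = Add(114960, -176681) = -61721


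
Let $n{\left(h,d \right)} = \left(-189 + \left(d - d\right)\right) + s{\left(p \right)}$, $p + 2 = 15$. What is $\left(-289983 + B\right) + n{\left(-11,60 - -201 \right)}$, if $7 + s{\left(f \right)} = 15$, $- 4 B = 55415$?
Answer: $- \frac{1216071}{4} \approx -3.0402 \cdot 10^{5}$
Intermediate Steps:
$p = 13$ ($p = -2 + 15 = 13$)
$B = - \frac{55415}{4}$ ($B = \left(- \frac{1}{4}\right) 55415 = - \frac{55415}{4} \approx -13854.0$)
$s{\left(f \right)} = 8$ ($s{\left(f \right)} = -7 + 15 = 8$)
$n{\left(h,d \right)} = -181$ ($n{\left(h,d \right)} = \left(-189 + \left(d - d\right)\right) + 8 = \left(-189 + 0\right) + 8 = -189 + 8 = -181$)
$\left(-289983 + B\right) + n{\left(-11,60 - -201 \right)} = \left(-289983 - \frac{55415}{4}\right) - 181 = - \frac{1215347}{4} - 181 = - \frac{1216071}{4}$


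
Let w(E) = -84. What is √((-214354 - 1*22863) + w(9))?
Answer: I*√237301 ≈ 487.14*I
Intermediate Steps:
√((-214354 - 1*22863) + w(9)) = √((-214354 - 1*22863) - 84) = √((-214354 - 22863) - 84) = √(-237217 - 84) = √(-237301) = I*√237301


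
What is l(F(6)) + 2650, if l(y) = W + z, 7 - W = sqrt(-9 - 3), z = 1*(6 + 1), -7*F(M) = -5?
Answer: 2664 - 2*I*sqrt(3) ≈ 2664.0 - 3.4641*I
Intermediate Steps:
F(M) = 5/7 (F(M) = -1/7*(-5) = 5/7)
z = 7 (z = 1*7 = 7)
W = 7 - 2*I*sqrt(3) (W = 7 - sqrt(-9 - 3) = 7 - sqrt(-12) = 7 - 2*I*sqrt(3) ≈ 7.0 - 3.4641*I)
l(y) = 14 - 2*I*sqrt(3) (l(y) = (7 - 2*I*sqrt(3)) + 7 = 14 - 2*I*sqrt(3))
l(F(6)) + 2650 = (14 - 2*I*sqrt(3)) + 2650 = 2664 - 2*I*sqrt(3)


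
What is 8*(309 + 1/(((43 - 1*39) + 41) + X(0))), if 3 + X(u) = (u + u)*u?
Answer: 51916/21 ≈ 2472.2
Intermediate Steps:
X(u) = -3 + 2*u**2 (X(u) = -3 + (u + u)*u = -3 + (2*u)*u = -3 + 2*u**2)
8*(309 + 1/(((43 - 1*39) + 41) + X(0))) = 8*(309 + 1/(((43 - 1*39) + 41) + (-3 + 2*0**2))) = 8*(309 + 1/(((43 - 39) + 41) + (-3 + 2*0))) = 8*(309 + 1/((4 + 41) + (-3 + 0))) = 8*(309 + 1/(45 - 3)) = 8*(309 + 1/42) = 8*(12979/42) = 51916/21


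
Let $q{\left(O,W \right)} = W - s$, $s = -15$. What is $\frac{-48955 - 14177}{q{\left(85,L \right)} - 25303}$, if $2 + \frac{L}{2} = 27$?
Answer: $\frac{31566}{12619} \approx 2.5015$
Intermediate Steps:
$L = 50$ ($L = -4 + 2 \cdot 27 = -4 + 54 = 50$)
$q{\left(O,W \right)} = 15 + W$ ($q{\left(O,W \right)} = W - -15 = W + 15 = 15 + W$)
$\frac{-48955 - 14177}{q{\left(85,L \right)} - 25303} = \frac{-48955 - 14177}{\left(15 + 50\right) - 25303} = - \frac{63132}{65 - 25303} = - \frac{63132}{-25238} = \left(-63132\right) \left(- \frac{1}{25238}\right) = \frac{31566}{12619}$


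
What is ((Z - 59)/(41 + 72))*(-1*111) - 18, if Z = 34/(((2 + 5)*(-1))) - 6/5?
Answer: 181557/3955 ≈ 45.906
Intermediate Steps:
Z = -212/35 (Z = 34/((7*(-1))) - 6*⅕ = 34/(-7) - 6/5 = 34*(-⅐) - 6/5 = -34/7 - 6/5 = -212/35 ≈ -6.0571)
((Z - 59)/(41 + 72))*(-1*111) - 18 = ((-212/35 - 59)/(41 + 72))*(-1*111) - 18 = -2277/35/113*(-111) - 18 = -2277/35*1/113*(-111) - 18 = -2277/3955*(-111) - 18 = 252747/3955 - 18 = 181557/3955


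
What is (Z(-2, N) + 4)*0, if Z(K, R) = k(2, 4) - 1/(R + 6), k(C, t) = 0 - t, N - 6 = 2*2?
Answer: 0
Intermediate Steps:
N = 10 (N = 6 + 2*2 = 6 + 4 = 10)
k(C, t) = -t
Z(K, R) = -4 - 1/(6 + R) (Z(K, R) = -1*4 - 1/(R + 6) = -4 - 1/(6 + R))
(Z(-2, N) + 4)*0 = ((-25 - 4*10)/(6 + 10) + 4)*0 = ((-25 - 40)/16 + 4)*0 = ((1/16)*(-65) + 4)*0 = (-65/16 + 4)*0 = -1/16*0 = 0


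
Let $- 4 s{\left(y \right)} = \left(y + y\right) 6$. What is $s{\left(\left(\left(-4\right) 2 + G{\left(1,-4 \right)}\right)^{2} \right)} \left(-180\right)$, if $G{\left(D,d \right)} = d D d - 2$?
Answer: $19440$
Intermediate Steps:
$G{\left(D,d \right)} = -2 + D d^{2}$ ($G{\left(D,d \right)} = D d d - 2 = D d^{2} - 2 = -2 + D d^{2}$)
$s{\left(y \right)} = - 3 y$ ($s{\left(y \right)} = - \frac{\left(y + y\right) 6}{4} = - \frac{2 y 6}{4} = - \frac{12 y}{4} = - 3 y$)
$s{\left(\left(\left(-4\right) 2 + G{\left(1,-4 \right)}\right)^{2} \right)} \left(-180\right) = - 3 \left(\left(-4\right) 2 - \left(2 - \left(-4\right)^{2}\right)\right)^{2} \left(-180\right) = - 3 \left(-8 + \left(-2 + 1 \cdot 16\right)\right)^{2} \left(-180\right) = - 3 \left(-8 + \left(-2 + 16\right)\right)^{2} \left(-180\right) = - 3 \left(-8 + 14\right)^{2} \left(-180\right) = - 3 \cdot 6^{2} \left(-180\right) = \left(-3\right) 36 \left(-180\right) = \left(-108\right) \left(-180\right) = 19440$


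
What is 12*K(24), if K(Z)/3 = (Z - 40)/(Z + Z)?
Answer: -12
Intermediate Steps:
K(Z) = 3*(-40 + Z)/(2*Z) (K(Z) = 3*((Z - 40)/(Z + Z)) = 3*((-40 + Z)/((2*Z))) = 3*((-40 + Z)*(1/(2*Z))) = 3*((-40 + Z)/(2*Z)) = 3*(-40 + Z)/(2*Z))
12*K(24) = 12*(3/2 - 60/24) = 12*(3/2 - 60*1/24) = 12*(3/2 - 5/2) = 12*(-1) = -12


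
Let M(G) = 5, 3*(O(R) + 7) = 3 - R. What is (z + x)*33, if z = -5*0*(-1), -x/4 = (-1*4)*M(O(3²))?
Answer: 2640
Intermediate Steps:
O(R) = -6 - R/3 (O(R) = -7 + (3 - R)/3 = -7 + (1 - R/3) = -6 - R/3)
x = 80 (x = -4*(-1*4)*5 = -(-16)*5 = -4*(-20) = 80)
z = 0 (z = 0*(-1) = 0)
(z + x)*33 = (0 + 80)*33 = 80*33 = 2640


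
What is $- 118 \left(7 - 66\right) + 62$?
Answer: $7024$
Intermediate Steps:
$- 118 \left(7 - 66\right) + 62 = \left(-118\right) \left(-59\right) + 62 = 6962 + 62 = 7024$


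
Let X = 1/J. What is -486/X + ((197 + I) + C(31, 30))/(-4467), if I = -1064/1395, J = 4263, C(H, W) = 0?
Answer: -12910461627121/6231465 ≈ -2.0718e+6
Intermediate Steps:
I = -1064/1395 (I = -1064*1/1395 = -1064/1395 ≈ -0.76272)
X = 1/4263 ≈ 0.00023458
-486/X + ((197 + I) + C(31, 30))/(-4467) = -486/1/4263 + ((197 - 1064/1395) + 0)/(-4467) = -486*4263 + (273751/1395 + 0)*(-1/4467) = -2071818 + (273751/1395)*(-1/4467) = -2071818 - 273751/6231465 = -12910461627121/6231465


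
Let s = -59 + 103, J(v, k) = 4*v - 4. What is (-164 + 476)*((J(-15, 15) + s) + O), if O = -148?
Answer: -52416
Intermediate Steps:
J(v, k) = -4 + 4*v
s = 44
(-164 + 476)*((J(-15, 15) + s) + O) = (-164 + 476)*(((-4 + 4*(-15)) + 44) - 148) = 312*(((-4 - 60) + 44) - 148) = 312*((-64 + 44) - 148) = 312*(-20 - 148) = 312*(-168) = -52416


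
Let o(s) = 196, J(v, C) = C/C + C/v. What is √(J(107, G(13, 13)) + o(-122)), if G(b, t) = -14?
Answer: √2253955/107 ≈ 14.031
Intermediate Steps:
J(v, C) = 1 + C/v
√(J(107, G(13, 13)) + o(-122)) = √((-14 + 107)/107 + 196) = √((1/107)*93 + 196) = √(93/107 + 196) = √(21065/107) = √2253955/107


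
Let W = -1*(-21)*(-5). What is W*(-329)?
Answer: 34545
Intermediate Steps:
W = -105 (W = 21*(-5) = -105)
W*(-329) = -105*(-329) = 34545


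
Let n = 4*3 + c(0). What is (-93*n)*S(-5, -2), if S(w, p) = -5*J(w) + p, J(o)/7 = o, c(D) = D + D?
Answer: -193068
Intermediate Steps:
c(D) = 2*D
J(o) = 7*o
S(w, p) = p - 35*w (S(w, p) = -35*w + p = p - 35*w)
n = 12 (n = 4*3 + 2*0 = 12 + 0 = 12)
(-93*n)*S(-5, -2) = (-93*12)*(-2 - 35*(-5)) = -1116*(-2 + 175) = -1116*173 = -193068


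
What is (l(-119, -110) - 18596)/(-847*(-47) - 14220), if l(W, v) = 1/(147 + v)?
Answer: -688051/946793 ≈ -0.72672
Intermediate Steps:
(l(-119, -110) - 18596)/(-847*(-47) - 14220) = (1/(147 - 110) - 18596)/(-847*(-47) - 14220) = (1/37 - 18596)/(39809 - 14220) = (1/37 - 18596)/25589 = -688051/37*1/25589 = -688051/946793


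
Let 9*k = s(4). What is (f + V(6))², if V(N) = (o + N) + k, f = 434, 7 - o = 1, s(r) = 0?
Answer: 198916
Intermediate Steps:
o = 6 (o = 7 - 1*1 = 7 - 1 = 6)
k = 0 (k = (⅑)*0 = 0)
V(N) = 6 + N (V(N) = (6 + N) + 0 = 6 + N)
(f + V(6))² = (434 + (6 + 6))² = (434 + 12)² = 446² = 198916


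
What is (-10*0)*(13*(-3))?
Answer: 0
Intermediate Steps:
(-10*0)*(13*(-3)) = -5*0*(-39) = 0*(-39) = 0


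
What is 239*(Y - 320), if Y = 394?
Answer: 17686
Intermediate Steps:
239*(Y - 320) = 239*(394 - 320) = 239*74 = 17686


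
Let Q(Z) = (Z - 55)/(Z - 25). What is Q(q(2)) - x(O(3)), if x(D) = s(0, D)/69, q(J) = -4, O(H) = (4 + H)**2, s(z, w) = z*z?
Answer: 59/29 ≈ 2.0345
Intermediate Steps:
s(z, w) = z**2
Q(Z) = (-55 + Z)/(-25 + Z)
x(D) = 0 (x(D) = 0**2/69 = 0*(1/69) = 0)
Q(q(2)) - x(O(3)) = (-55 - 4)/(-25 - 4) - 1*0 = -59/(-29) + 0 = -1/29*(-59) + 0 = 59/29 + 0 = 59/29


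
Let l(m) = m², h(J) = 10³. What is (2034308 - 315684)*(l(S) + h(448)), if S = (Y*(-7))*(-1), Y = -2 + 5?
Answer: 2476537184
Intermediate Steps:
Y = 3
h(J) = 1000
S = 21 (S = (3*(-7))*(-1) = -21*(-1) = 21)
(2034308 - 315684)*(l(S) + h(448)) = (2034308 - 315684)*(21² + 1000) = 1718624*(441 + 1000) = 1718624*1441 = 2476537184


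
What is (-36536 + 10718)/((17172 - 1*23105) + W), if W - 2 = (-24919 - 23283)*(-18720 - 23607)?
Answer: -8606/680080041 ≈ -1.2654e-5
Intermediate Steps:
W = 2040246056 (W = 2 + (-24919 - 23283)*(-18720 - 23607) = 2 - 48202*(-42327) = 2 + 2040246054 = 2040246056)
(-36536 + 10718)/((17172 - 1*23105) + W) = (-36536 + 10718)/((17172 - 1*23105) + 2040246056) = -25818/((17172 - 23105) + 2040246056) = -25818/(-5933 + 2040246056) = -25818/2040240123 = -25818*1/2040240123 = -8606/680080041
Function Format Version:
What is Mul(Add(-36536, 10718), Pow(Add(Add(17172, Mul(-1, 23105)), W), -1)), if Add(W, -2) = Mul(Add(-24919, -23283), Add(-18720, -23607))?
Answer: Rational(-8606, 680080041) ≈ -1.2654e-5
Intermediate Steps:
W = 2040246056 (W = Add(2, Mul(Add(-24919, -23283), Add(-18720, -23607))) = Add(2, Mul(-48202, -42327)) = Add(2, 2040246054) = 2040246056)
Mul(Add(-36536, 10718), Pow(Add(Add(17172, Mul(-1, 23105)), W), -1)) = Mul(Add(-36536, 10718), Pow(Add(Add(17172, Mul(-1, 23105)), 2040246056), -1)) = Mul(-25818, Pow(Add(Add(17172, -23105), 2040246056), -1)) = Mul(-25818, Pow(Add(-5933, 2040246056), -1)) = Mul(-25818, Pow(2040240123, -1)) = Mul(-25818, Rational(1, 2040240123)) = Rational(-8606, 680080041)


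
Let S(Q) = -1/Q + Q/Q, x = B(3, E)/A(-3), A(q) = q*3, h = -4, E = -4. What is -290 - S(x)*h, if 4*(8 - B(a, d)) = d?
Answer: -282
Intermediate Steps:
B(a, d) = 8 - d/4
A(q) = 3*q
x = -1 (x = (8 - ¼*(-4))/((3*(-3))) = (8 + 1)/(-9) = 9*(-⅑) = -1)
S(Q) = 1 - 1/Q (S(Q) = -1/Q + 1 = 1 - 1/Q)
-290 - S(x)*h = -290 - (-1 - 1)/(-1)*(-4) = -290 - (-1*(-2))*(-4) = -290 - 2*(-4) = -290 - 1*(-8) = -290 + 8 = -282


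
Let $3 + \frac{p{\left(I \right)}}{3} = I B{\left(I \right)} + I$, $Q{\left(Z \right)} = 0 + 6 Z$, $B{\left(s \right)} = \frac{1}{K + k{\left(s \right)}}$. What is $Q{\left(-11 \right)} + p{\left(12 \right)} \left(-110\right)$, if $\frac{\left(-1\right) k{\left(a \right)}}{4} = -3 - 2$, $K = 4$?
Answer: $-3201$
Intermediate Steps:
$k{\left(a \right)} = 20$ ($k{\left(a \right)} = - 4 \left(-3 - 2\right) = \left(-4\right) \left(-5\right) = 20$)
$B{\left(s \right)} = \frac{1}{24}$ ($B{\left(s \right)} = \frac{1}{4 + 20} = \frac{1}{24}$)
$Q{\left(Z \right)} = 6 Z$
$p{\left(I \right)} = -9 + \frac{25 I}{8}$ ($p{\left(I \right)} = -9 + 3 \left(I \frac{1}{24} + I\right) = -9 + 3 \left(\frac{I}{24} + I\right) = -9 + 3 \frac{25 I}{24} = -9 + \frac{25 I}{8}$)
$Q{\left(-11 \right)} + p{\left(12 \right)} \left(-110\right) = 6 \left(-11\right) + \left(-9 + \frac{25}{8} \cdot 12\right) \left(-110\right) = -66 + \left(-9 + \frac{75}{2}\right) \left(-110\right) = -66 + \frac{57}{2} \left(-110\right) = -66 - 3135 = -3201$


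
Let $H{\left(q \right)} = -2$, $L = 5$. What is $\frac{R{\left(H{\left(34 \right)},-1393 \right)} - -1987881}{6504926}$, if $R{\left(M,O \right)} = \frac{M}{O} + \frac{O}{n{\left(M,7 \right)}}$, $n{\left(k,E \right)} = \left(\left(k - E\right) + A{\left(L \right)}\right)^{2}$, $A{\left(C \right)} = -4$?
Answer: $\frac{233989520633}{765685082071} \approx 0.30559$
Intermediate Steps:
$n{\left(k,E \right)} = \left(-4 + k - E\right)^{2}$ ($n{\left(k,E \right)} = \left(\left(k - E\right) - 4\right)^{2} = \left(-4 + k - E\right)^{2}$)
$R{\left(M,O \right)} = \frac{M}{O} + \frac{O}{\left(11 - M\right)^{2}}$ ($R{\left(M,O \right)} = \frac{M}{O} + \frac{O}{\left(4 + 7 - M\right)^{2}} = \frac{M}{O} + \frac{O}{\left(11 - M\right)^{2}}$)
$\frac{R{\left(H{\left(34 \right)},-1393 \right)} - -1987881}{6504926} = \frac{\left(- \frac{2}{-1393} - \frac{1393}{\left(-11 - 2\right)^{2}}\right) - -1987881}{6504926} = \left(\left(\left(-2\right) \left(- \frac{1}{1393}\right) - \frac{1393}{169}\right) + 1987881\right) \frac{1}{6504926} = \left(\left(\frac{2}{1393} - \frac{1393}{169}\right) + 1987881\right) \frac{1}{6504926} = \left(- \frac{1940111}{235417} + 1987881\right) \frac{1}{6504926} = \frac{467979041266}{235417} \cdot \frac{1}{6504926} = \frac{233989520633}{765685082071}$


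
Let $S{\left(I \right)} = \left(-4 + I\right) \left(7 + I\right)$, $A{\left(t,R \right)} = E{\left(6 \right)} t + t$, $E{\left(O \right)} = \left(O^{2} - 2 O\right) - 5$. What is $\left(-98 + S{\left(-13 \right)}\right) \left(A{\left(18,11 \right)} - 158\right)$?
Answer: $808$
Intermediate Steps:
$E{\left(O \right)} = -5 + O^{2} - 2 O$
$A{\left(t,R \right)} = 20 t$ ($A{\left(t,R \right)} = \left(-5 + 6^{2} - 12\right) t + t = \left(-5 + 36 - 12\right) t + t = 19 t + t = 20 t$)
$\left(-98 + S{\left(-13 \right)}\right) \left(A{\left(18,11 \right)} - 158\right) = \left(-98 + \left(-28 + \left(-13\right)^{2} + 3 \left(-13\right)\right)\right) \left(20 \cdot 18 - 158\right) = \left(-98 - -102\right) \left(360 - 158\right) = \left(-98 + 102\right) 202 = 4 \cdot 202 = 808$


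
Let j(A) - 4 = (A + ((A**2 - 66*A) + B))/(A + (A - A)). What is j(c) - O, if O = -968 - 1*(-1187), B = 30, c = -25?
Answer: -1531/5 ≈ -306.20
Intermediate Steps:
O = 219 (O = -968 + 1187 = 219)
j(A) = 4 + (30 + A**2 - 65*A)/A (j(A) = 4 + (A + ((A**2 - 66*A) + 30))/(A + (A - A)) = 4 + (A + (30 + A**2 - 66*A))/(A + 0) = 4 + (30 + A**2 - 65*A)/A)
j(c) - O = (-61 - 25 + 30/(-25)) - 1*219 = (-61 - 25 + 30*(-1/25)) - 219 = (-61 - 25 - 6/5) - 219 = -436/5 - 219 = -1531/5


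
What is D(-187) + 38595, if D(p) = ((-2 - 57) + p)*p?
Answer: 84597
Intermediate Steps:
D(p) = p*(-59 + p) (D(p) = (-59 + p)*p = p*(-59 + p))
D(-187) + 38595 = -187*(-59 - 187) + 38595 = -187*(-246) + 38595 = 46002 + 38595 = 84597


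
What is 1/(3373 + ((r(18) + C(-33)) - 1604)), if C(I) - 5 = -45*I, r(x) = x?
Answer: 1/3277 ≈ 0.00030516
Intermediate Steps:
C(I) = 5 - 45*I
1/(3373 + ((r(18) + C(-33)) - 1604)) = 1/(3373 + ((18 + (5 - 45*(-33))) - 1604)) = 1/(3373 + ((18 + (5 + 1485)) - 1604)) = 1/(3373 + ((18 + 1490) - 1604)) = 1/(3373 + (1508 - 1604)) = 1/(3373 - 96) = 1/3277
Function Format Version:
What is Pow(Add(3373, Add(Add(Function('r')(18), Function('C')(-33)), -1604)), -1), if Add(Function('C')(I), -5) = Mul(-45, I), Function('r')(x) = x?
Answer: Rational(1, 3277) ≈ 0.00030516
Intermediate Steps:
Function('C')(I) = Add(5, Mul(-45, I))
Pow(Add(3373, Add(Add(Function('r')(18), Function('C')(-33)), -1604)), -1) = Pow(Add(3373, Add(Add(18, Add(5, Mul(-45, -33))), -1604)), -1) = Pow(Add(3373, Add(Add(18, Add(5, 1485)), -1604)), -1) = Pow(Add(3373, Add(Add(18, 1490), -1604)), -1) = Pow(Add(3373, Add(1508, -1604)), -1) = Pow(Add(3373, -96), -1) = Pow(3277, -1) = Rational(1, 3277)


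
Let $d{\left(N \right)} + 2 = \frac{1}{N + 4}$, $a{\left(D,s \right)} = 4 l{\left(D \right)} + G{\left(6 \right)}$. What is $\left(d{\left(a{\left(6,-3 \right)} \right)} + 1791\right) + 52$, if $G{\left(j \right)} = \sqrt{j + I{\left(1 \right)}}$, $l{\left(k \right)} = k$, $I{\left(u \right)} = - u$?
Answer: $\frac{1434167}{779} - \frac{\sqrt{5}}{779} \approx 1841.0$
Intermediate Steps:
$G{\left(j \right)} = \sqrt{-1 + j}$ ($G{\left(j \right)} = \sqrt{j - 1} = \sqrt{-1 + j}$)
$a{\left(D,s \right)} = \sqrt{5} + 4 D$ ($a{\left(D,s \right)} = 4 D + \sqrt{-1 + 6} = 4 D + \sqrt{5} = \sqrt{5} + 4 D$)
$d{\left(N \right)} = -2 + \frac{1}{4 + N}$ ($d{\left(N \right)} = -2 + \frac{1}{N + 4} = -2 + \frac{1}{4 + N}$)
$\left(d{\left(a{\left(6,-3 \right)} \right)} + 1791\right) + 52 = \left(\frac{-7 - 2 \left(\sqrt{5} + 4 \cdot 6\right)}{4 + \left(\sqrt{5} + 4 \cdot 6\right)} + 1791\right) + 52 = \left(\frac{-7 - 2 \left(\sqrt{5} + 24\right)}{4 + \left(\sqrt{5} + 24\right)} + 1791\right) + 52 = \left(\frac{-7 - 2 \left(24 + \sqrt{5}\right)}{4 + \left(24 + \sqrt{5}\right)} + 1791\right) + 52 = \left(\frac{-7 - \left(48 + 2 \sqrt{5}\right)}{28 + \sqrt{5}} + 1791\right) + 52 = \left(\frac{-55 - 2 \sqrt{5}}{28 + \sqrt{5}} + 1791\right) + 52 = \left(1791 + \frac{-55 - 2 \sqrt{5}}{28 + \sqrt{5}}\right) + 52 = 1843 + \frac{-55 - 2 \sqrt{5}}{28 + \sqrt{5}}$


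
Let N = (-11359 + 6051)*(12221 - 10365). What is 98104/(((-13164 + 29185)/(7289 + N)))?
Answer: -965770995336/16021 ≈ -6.0282e+7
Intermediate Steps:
N = -9851648 (N = -5308*1856 = -9851648)
98104/(((-13164 + 29185)/(7289 + N))) = 98104/(((-13164 + 29185)/(7289 - 9851648))) = 98104/((16021/(-9844359))) = 98104/((16021*(-1/9844359))) = 98104/(-16021/9844359) = 98104*(-9844359/16021) = -965770995336/16021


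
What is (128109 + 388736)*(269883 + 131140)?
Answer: 207266732435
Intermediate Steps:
(128109 + 388736)*(269883 + 131140) = 516845*401023 = 207266732435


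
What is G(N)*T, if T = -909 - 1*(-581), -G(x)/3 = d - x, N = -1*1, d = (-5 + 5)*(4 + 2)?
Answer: 984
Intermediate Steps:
d = 0 (d = 0*6 = 0)
N = -1
G(x) = 3*x (G(x) = -3*(0 - x) = -(-3)*x = 3*x)
T = -328 (T = -909 + 581 = -328)
G(N)*T = (3*(-1))*(-328) = -3*(-328) = 984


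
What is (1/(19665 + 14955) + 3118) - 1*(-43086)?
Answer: 1599582481/34620 ≈ 46204.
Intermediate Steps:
(1/(19665 + 14955) + 3118) - 1*(-43086) = (1/34620 + 3118) + 43086 = 107945161/34620 + 43086 = 1599582481/34620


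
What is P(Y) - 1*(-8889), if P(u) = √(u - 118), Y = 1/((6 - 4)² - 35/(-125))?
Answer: 8889 + I*√1348307/107 ≈ 8889.0 + 10.852*I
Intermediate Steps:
Y = 25/107 (Y = 1/(2² - 35*(-1/125)) = 1/(4 + 7/25) = 1/(107/25) = 25/107 ≈ 0.23364)
P(u) = √(-118 + u)
P(Y) - 1*(-8889) = √(-118 + 25/107) - 1*(-8889) = √(-12601/107) + 8889 = I*√1348307/107 + 8889 = 8889 + I*√1348307/107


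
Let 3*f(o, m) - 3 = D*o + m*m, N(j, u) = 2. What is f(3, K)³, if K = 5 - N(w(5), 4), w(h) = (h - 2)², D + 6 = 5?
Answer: 27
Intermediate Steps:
D = -1 (D = -6 + 5 = -1)
w(h) = (-2 + h)²
K = 3 (K = 5 - 1*2 = 5 - 2 = 3)
f(o, m) = 1 - o/3 + m²/3 (f(o, m) = 1 + (-o + m*m)/3 = 1 + (-o + m²)/3 = 1 + (m² - o)/3 = 1 + (-o/3 + m²/3) = 1 - o/3 + m²/3)
f(3, K)³ = (1 - ⅓*3 + (⅓)*3²)³ = (1 - 1 + (⅓)*9)³ = (1 - 1 + 3)³ = 3³ = 27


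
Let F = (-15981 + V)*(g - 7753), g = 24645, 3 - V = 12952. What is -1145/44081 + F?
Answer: -21541748171505/44081 ≈ -4.8869e+8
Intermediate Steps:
V = -12949 (V = 3 - 1*12952 = 3 - 12952 = -12949)
F = -488685560 (F = (-15981 - 12949)*(24645 - 7753) = -28930*16892 = -488685560)
-1145/44081 + F = -1145/44081 - 488685560 = -21541748171505/44081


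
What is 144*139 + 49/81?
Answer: 1621345/81 ≈ 20017.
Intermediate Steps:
144*139 + 49/81 = 20016 + 49*(1/81) = 20016 + 49/81 = 1621345/81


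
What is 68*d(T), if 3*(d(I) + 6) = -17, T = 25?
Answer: -2380/3 ≈ -793.33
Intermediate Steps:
d(I) = -35/3 (d(I) = -6 + (⅓)*(-17) = -6 - 17/3 = -35/3)
68*d(T) = 68*(-35/3) = -2380/3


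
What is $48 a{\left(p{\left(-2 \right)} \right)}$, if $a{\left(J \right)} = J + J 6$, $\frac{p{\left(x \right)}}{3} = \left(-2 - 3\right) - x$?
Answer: $-3024$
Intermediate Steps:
$p{\left(x \right)} = -15 - 3 x$ ($p{\left(x \right)} = 3 \left(\left(-2 - 3\right) - x\right) = 3 \left(-5 - x\right) = -15 - 3 x$)
$a{\left(J \right)} = 7 J$ ($a{\left(J \right)} = J + 6 J = 7 J$)
$48 a{\left(p{\left(-2 \right)} \right)} = 48 \cdot 7 \left(-15 - -6\right) = 48 \cdot 7 \left(-15 + 6\right) = 48 \cdot 7 \left(-9\right) = 48 \left(-63\right) = -3024$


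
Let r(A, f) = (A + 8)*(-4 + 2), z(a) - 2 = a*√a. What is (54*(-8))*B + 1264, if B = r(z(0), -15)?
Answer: 9904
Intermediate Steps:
z(a) = 2 + a^(3/2) (z(a) = 2 + a*√a = 2 + a^(3/2))
r(A, f) = -16 - 2*A (r(A, f) = (8 + A)*(-2) = -16 - 2*A)
B = -20 (B = -16 - 2*(2 + 0^(3/2)) = -16 - 2*(2 + 0) = -16 - 2*2 = -16 - 4 = -20)
(54*(-8))*B + 1264 = (54*(-8))*(-20) + 1264 = -432*(-20) + 1264 = 8640 + 1264 = 9904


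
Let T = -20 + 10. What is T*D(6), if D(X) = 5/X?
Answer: -25/3 ≈ -8.3333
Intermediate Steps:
T = -10
T*D(6) = -50/6 = -10*⅚ = -25/3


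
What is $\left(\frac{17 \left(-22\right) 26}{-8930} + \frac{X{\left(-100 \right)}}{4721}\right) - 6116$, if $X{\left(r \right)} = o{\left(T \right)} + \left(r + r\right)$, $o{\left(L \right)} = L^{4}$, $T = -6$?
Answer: $- \frac{128892937598}{21079265} \approx -6114.7$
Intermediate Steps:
$X{\left(r \right)} = 1296 + 2 r$ ($X{\left(r \right)} = \left(-6\right)^{4} + \left(r + r\right) = 1296 + 2 r$)
$\left(\frac{17 \left(-22\right) 26}{-8930} + \frac{X{\left(-100 \right)}}{4721}\right) - 6116 = \left(\frac{17 \left(-22\right) 26}{-8930} + \frac{1296 + 2 \left(-100\right)}{4721}\right) - 6116 = \left(\left(-374\right) 26 \left(- \frac{1}{8930}\right) + \left(1296 - 200\right) \frac{1}{4721}\right) - 6116 = \left(\left(-9724\right) \left(- \frac{1}{8930}\right) + 1096 \cdot \frac{1}{4721}\right) - 6116 = \left(\frac{4862}{4465} + \frac{1096}{4721}\right) - 6116 = \frac{27847142}{21079265} - 6116 = - \frac{128892937598}{21079265}$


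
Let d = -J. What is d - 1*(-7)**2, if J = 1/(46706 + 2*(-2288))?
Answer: -2064371/42130 ≈ -49.000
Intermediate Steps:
J = 1/42130 (J = 1/(46706 - 4576) = 1/42130 ≈ 2.3736e-5)
d = -1/42130 (d = -1*1/42130 = -1/42130 ≈ -2.3736e-5)
d - 1*(-7)**2 = -1/42130 - 1*(-7)**2 = -1/42130 - 1*49 = -1/42130 - 49 = -2064371/42130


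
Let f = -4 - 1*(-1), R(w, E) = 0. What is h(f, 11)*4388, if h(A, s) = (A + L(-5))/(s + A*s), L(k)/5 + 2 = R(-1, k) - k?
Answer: -26328/11 ≈ -2393.5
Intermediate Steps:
f = -3 (f = -4 + 1 = -3)
L(k) = -10 - 5*k (L(k) = -10 + 5*(0 - k) = -10 + 5*(-k) = -10 - 5*k)
h(A, s) = (15 + A)/(s + A*s) (h(A, s) = (A + (-10 - 5*(-5)))/(s + A*s) = (A + (-10 + 25))/(s + A*s) = (A + 15)/(s + A*s) = (15 + A)/(s + A*s))
h(f, 11)*4388 = ((15 - 3)/(11*(1 - 3)))*4388 = ((1/11)*12/(-2))*4388 = ((1/11)*(-½)*12)*4388 = -6/11*4388 = -26328/11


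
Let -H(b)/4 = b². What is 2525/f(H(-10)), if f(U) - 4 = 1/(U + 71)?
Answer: 166145/263 ≈ 631.73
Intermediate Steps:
H(b) = -4*b²
f(U) = 4 + 1/(71 + U) (f(U) = 4 + 1/(U + 71) = 4 + 1/(71 + U))
2525/f(H(-10)) = 2525/(((285 + 4*(-4*(-10)²))/(71 - 4*(-10)²))) = 2525/(((285 + 4*(-4*100))/(71 - 4*100))) = 2525/(((285 + 4*(-400))/(71 - 400))) = 2525/(((285 - 1600)/(-329))) = 2525/((-1/329*(-1315))) = 2525/(1315/329) = 2525*(329/1315) = 166145/263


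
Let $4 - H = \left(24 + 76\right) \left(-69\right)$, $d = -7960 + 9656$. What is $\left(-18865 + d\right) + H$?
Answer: $-10265$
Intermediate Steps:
$d = 1696$
$H = 6904$ ($H = 4 - \left(24 + 76\right) \left(-69\right) = 4 - 100 \left(-69\right) = 4 - -6900 = 4 + 6900 = 6904$)
$\left(-18865 + d\right) + H = \left(-18865 + 1696\right) + 6904 = -17169 + 6904 = -10265$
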